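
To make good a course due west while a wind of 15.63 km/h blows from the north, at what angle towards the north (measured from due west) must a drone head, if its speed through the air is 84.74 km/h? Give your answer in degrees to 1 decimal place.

The wind pushes perpendicular to the desired track; the heading must have a component into the wind equal to 15.63 km/h: 84.74 sin θ = 15.63.
sin θ = 0.1844, so θ = 10.629°.

10.6°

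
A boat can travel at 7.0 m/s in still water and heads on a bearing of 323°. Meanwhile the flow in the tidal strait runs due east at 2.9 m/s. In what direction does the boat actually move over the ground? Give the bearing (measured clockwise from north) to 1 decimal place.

Taking east as x and north as y: velocity relative to the water = (-4.213, 5.590) m/s; the water relative to ground = (2.900, 0.000) m/s.
Velocity relative to ground = (-4.213, 5.590) + (2.900, 0.000) = (-1.313, 5.590) m/s.
Bearing = atan2(-1.31, 5.59) = 346.79° clockwise from north.

346.8°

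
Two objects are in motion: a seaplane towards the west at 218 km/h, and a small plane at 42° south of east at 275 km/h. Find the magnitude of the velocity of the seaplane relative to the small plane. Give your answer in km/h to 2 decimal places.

Taking east as x and north as y: seaplane velocity = (-218.000, 0.000) km/h; small plane velocity = (204.365, -184.011) km/h.
Velocity of seaplane relative to small plane = (-218.000, 0.000) − (204.365, -184.011) = (-422.365, 184.011) km/h.
Magnitude = |(-422.365, 184.011)| = 460.708 km/h.

460.71 km/h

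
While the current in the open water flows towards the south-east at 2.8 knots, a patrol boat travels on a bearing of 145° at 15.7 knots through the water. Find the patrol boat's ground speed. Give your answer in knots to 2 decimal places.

18.46 knots

Taking east as x and north as y: velocity relative to the water = (9.005, -12.861) knots; the water relative to ground = (1.980, -1.980) knots.
Velocity relative to ground = (9.005, -12.861) + (1.980, -1.980) = (10.985, -14.841) knots.
Speed = |(10.985, -14.841)| = 18.464 knots.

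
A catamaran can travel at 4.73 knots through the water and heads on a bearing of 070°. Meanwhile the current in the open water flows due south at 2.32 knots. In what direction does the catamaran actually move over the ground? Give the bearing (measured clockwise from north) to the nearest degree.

Taking east as x and north as y: velocity relative to the water = (4.445, 1.618) knots; the water relative to ground = (0.000, -2.320) knots.
Velocity relative to ground = (4.445, 1.618) + (0.000, -2.320) = (4.445, -0.702) knots.
Bearing = atan2(4.44, -0.70) = 98.98° clockwise from north.

099°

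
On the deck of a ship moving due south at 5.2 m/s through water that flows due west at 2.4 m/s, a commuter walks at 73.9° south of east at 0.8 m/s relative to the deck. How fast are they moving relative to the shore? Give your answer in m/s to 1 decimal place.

6.4 m/s

In east/north components (m/s): commuter relative to ship = (0.222, -0.769); ship relative to water = (0.000, -5.200); water relative to ground = (-2.400, 0.000).
Sum = (-2.178, -5.969) m/s.
Speed = |(-2.178, -5.969)| = 6.354 m/s.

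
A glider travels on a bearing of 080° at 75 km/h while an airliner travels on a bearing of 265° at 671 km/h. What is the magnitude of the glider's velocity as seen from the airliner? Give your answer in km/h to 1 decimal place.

Taking east as x and north as y: glider velocity = (73.861, 13.024) km/h; airliner velocity = (-668.447, -58.482) km/h.
Velocity of glider relative to airliner = (73.861, 13.024) − (-668.447, -58.482) = (742.307, 71.505) km/h.
Magnitude = |(742.307, 71.505)| = 745.743 km/h.

745.7 km/h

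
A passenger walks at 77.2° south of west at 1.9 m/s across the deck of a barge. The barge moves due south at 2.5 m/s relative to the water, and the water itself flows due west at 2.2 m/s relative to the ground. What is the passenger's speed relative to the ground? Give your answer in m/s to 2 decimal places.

In east/north components (m/s): passenger relative to barge = (-0.421, -1.853); barge relative to water = (0.000, -2.500); water relative to ground = (-2.200, 0.000).
Sum = (-2.621, -4.353) m/s.
Speed = |(-2.621, -4.353)| = 5.081 m/s.

5.08 m/s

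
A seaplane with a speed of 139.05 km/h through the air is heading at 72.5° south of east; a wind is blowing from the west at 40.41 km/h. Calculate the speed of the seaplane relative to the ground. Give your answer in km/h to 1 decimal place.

Taking east as x and north as y: velocity relative to the air = (41.813, -132.614) km/h; the air relative to ground = (40.410, 0.000) km/h.
Velocity relative to ground = (41.813, -132.614) + (40.410, 0.000) = (82.223, -132.614) km/h.
Speed = |(82.223, -132.614)| = 156.036 km/h.

156.0 km/h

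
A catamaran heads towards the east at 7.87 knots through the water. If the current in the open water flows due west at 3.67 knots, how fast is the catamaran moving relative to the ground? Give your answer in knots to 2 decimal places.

Taking east as x and north as y: velocity relative to the water = (7.870, 0.000) knots; the water relative to ground = (-3.670, 0.000) knots.
Velocity relative to ground = (7.870, 0.000) + (-3.670, 0.000) = (4.200, 0.000) knots.
Speed = |(4.200, 0.000)| = 4.200 knots.

4.20 knots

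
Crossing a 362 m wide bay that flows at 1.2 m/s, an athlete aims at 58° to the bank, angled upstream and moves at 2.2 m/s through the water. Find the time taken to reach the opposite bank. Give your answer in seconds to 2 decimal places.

The component of the athlete's velocity perpendicular to the bank is 2.2 × sin 58° = 1.866 m/s.
Only the cross-stream component determines the crossing time; the current contributes nothing perpendicular to the bank.
Time = 362 / 1.866 = 194.028 s.

194.03 s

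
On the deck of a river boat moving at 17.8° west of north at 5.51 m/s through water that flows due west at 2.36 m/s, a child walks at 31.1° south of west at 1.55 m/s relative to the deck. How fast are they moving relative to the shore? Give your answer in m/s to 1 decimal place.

7.0 m/s

In east/north components (m/s): child relative to river boat = (-1.327, -0.801); river boat relative to water = (-1.684, 5.246); water relative to ground = (-2.360, 0.000).
Sum = (-5.372, 4.446) m/s.
Speed = |(-5.372, 4.446)| = 6.973 m/s.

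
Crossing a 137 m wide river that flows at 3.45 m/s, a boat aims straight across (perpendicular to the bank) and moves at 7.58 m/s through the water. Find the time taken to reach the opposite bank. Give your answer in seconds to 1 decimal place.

18.1 s

The component of the boat's velocity perpendicular to the bank is 7.58 m/s.
The flow acts along the bank and has no component across it.
Time = 137 / 7.580 = 18.074 s.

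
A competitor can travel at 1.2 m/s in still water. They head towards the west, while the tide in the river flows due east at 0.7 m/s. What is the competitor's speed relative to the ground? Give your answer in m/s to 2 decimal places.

Taking east as x and north as y: velocity relative to the water = (-1.200, 0.000) m/s; the water relative to ground = (0.700, 0.000) m/s.
Velocity relative to ground = (-1.200, 0.000) + (0.700, 0.000) = (-0.500, 0.000) m/s.
Speed = |(-0.500, 0.000)| = 0.500 m/s.

0.50 m/s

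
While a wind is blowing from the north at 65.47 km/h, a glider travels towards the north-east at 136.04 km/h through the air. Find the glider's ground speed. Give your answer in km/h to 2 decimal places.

100.98 km/h

Taking east as x and north as y: velocity relative to the air = (96.195, 96.195) km/h; the air relative to ground = (0.000, -65.470) km/h.
Velocity relative to ground = (96.195, 96.195) + (0.000, -65.470) = (96.195, 30.725) km/h.
Speed = |(96.195, 30.725)| = 100.982 km/h.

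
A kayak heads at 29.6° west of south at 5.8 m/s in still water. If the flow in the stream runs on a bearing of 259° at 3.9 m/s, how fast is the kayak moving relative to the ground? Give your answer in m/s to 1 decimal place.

8.8 m/s

Taking east as x and north as y: velocity relative to the water = (-2.865, -5.043) m/s; the water relative to ground = (-3.828, -0.744) m/s.
Velocity relative to ground = (-2.865, -5.043) + (-3.828, -0.744) = (-6.693, -5.787) m/s.
Speed = |(-6.693, -5.787)| = 8.848 m/s.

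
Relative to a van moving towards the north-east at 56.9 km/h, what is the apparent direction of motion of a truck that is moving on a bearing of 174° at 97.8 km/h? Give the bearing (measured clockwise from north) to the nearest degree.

Taking east as x and north as y: truck velocity = (10.223, -97.264) km/h; van velocity = (40.234, 40.234) km/h.
Velocity of truck relative to van = (10.223, -97.264) − (40.234, 40.234) = (-30.011, -137.499) km/h.
Bearing = atan2(-30.01, -137.50) = 192.31° clockwise from north.

192°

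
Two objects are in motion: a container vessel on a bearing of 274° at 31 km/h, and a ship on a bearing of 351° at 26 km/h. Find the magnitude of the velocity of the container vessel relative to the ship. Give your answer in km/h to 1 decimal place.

35.7 km/h

Taking east as x and north as y: container vessel velocity = (-30.924, 2.162) km/h; ship velocity = (-4.067, 25.680) km/h.
Velocity of container vessel relative to ship = (-30.924, 2.162) − (-4.067, 25.680) = (-26.857, -23.517) km/h.
Magnitude = |(-26.857, -23.517)| = 35.698 km/h.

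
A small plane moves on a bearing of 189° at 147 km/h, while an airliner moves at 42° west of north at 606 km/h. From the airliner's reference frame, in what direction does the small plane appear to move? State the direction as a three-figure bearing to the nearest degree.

Taking east as x and north as y: small plane velocity = (-22.996, -145.190) km/h; airliner velocity = (-405.493, 450.346) km/h.
Velocity of small plane relative to airliner = (-22.996, -145.190) − (-405.493, 450.346) = (382.497, -595.536) km/h.
Bearing = atan2(382.50, -595.54) = 147.29° clockwise from north.

147°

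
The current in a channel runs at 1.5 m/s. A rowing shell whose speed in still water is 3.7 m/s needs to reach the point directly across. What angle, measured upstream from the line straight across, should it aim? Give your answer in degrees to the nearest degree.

To cancel the current, the upstream component of the rowing shell's velocity must equal the flow: 3.7 sin θ = 1.5.
sin θ = 1.5 / 3.7 = 0.4054.
θ = arcsin(0.4054) = 23.917°.

24°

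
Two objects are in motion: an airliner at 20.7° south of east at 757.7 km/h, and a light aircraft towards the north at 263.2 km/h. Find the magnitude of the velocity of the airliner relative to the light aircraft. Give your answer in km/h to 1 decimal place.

Taking east as x and north as y: airliner velocity = (708.786, -267.828) km/h; light aircraft velocity = (0.000, 263.200) km/h.
Velocity of airliner relative to light aircraft = (708.786, -267.828) − (0.000, 263.200) = (708.786, -531.028) km/h.
Magnitude = |(708.786, -531.028)| = 885.646 km/h.

885.6 km/h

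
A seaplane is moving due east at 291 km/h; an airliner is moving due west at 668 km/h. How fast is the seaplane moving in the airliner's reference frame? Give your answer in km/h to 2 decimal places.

959.00 km/h

Taking east as x and north as y: seaplane velocity = (291.000, 0.000) km/h; airliner velocity = (-668.000, 0.000) km/h.
Velocity of seaplane relative to airliner = (291.000, 0.000) − (-668.000, 0.000) = (959.000, 0.000) km/h.
Magnitude = |(959.000, 0.000)| = 959.000 km/h.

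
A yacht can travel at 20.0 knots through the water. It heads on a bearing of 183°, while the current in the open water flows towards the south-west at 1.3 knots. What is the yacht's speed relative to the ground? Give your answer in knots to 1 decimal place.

21.0 knots

Taking east as x and north as y: velocity relative to the water = (-1.047, -19.973) knots; the water relative to ground = (-0.919, -0.919) knots.
Velocity relative to ground = (-1.047, -19.973) + (-0.919, -0.919) = (-1.966, -20.892) knots.
Speed = |(-1.966, -20.892)| = 20.984 knots.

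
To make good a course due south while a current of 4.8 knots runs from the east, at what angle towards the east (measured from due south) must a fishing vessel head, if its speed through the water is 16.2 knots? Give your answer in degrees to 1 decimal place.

The current pushes perpendicular to the desired track; the heading must have a component into the current equal to 4.8 knots: 16.2 sin θ = 4.8.
sin θ = 0.2963, so θ = 17.235°.

17.2°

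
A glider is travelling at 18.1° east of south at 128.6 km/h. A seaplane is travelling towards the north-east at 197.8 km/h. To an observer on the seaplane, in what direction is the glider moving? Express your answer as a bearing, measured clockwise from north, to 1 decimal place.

200.9°

Taking east as x and north as y: glider velocity = (39.953, -122.236) km/h; seaplane velocity = (139.866, 139.866) km/h.
Velocity of glider relative to seaplane = (39.953, -122.236) − (139.866, 139.866) = (-99.913, -262.102) km/h.
Bearing = atan2(-99.91, -262.10) = 200.87° clockwise from north.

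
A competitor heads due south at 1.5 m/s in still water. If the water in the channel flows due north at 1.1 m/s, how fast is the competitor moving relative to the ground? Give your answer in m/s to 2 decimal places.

Taking east as x and north as y: velocity relative to the water = (0.000, -1.500) m/s; the water relative to ground = (0.000, 1.100) m/s.
Velocity relative to ground = (0.000, -1.500) + (0.000, 1.100) = (0.000, -0.400) m/s.
Speed = |(0.000, -0.400)| = 0.400 m/s.

0.40 m/s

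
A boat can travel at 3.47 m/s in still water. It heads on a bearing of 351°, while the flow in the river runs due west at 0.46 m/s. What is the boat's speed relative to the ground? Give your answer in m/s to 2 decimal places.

3.57 m/s

Taking east as x and north as y: velocity relative to the water = (-0.543, 3.427) m/s; the water relative to ground = (-0.460, 0.000) m/s.
Velocity relative to ground = (-0.543, 3.427) + (-0.460, 0.000) = (-1.003, 3.427) m/s.
Speed = |(-1.003, 3.427)| = 3.571 m/s.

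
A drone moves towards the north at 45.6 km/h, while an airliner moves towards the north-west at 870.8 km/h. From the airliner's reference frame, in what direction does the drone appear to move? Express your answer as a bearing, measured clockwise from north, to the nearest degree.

133°

Taking east as x and north as y: drone velocity = (0.000, 45.600) km/h; airliner velocity = (-615.749, 615.749) km/h.
Velocity of drone relative to airliner = (0.000, 45.600) − (-615.749, 615.749) = (615.749, -570.149) km/h.
Bearing = atan2(615.75, -570.15) = 132.80° clockwise from north.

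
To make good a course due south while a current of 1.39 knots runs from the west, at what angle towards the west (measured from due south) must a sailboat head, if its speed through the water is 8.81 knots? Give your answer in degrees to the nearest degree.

9°

The current pushes perpendicular to the desired track; the heading must have a component into the current equal to 1.39 knots: 8.81 sin θ = 1.39.
sin θ = 0.1578, so θ = 9.078°.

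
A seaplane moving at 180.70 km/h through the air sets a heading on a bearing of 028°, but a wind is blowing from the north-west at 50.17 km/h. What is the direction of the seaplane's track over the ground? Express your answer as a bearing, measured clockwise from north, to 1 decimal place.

Taking east as x and north as y: velocity relative to the air = (84.834, 159.549) km/h; the air relative to ground = (35.476, -35.476) km/h.
Velocity relative to ground = (84.834, 159.549) + (35.476, -35.476) = (120.309, 124.073) km/h.
Bearing = atan2(120.31, 124.07) = 44.12° clockwise from north.

044.1°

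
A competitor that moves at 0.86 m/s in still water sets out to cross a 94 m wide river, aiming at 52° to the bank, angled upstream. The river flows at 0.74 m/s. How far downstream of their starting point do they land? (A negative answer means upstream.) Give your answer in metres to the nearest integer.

Perpendicular speed = 0.678 m/s; crossing time = 94 / 0.678 = 138.707 s.
Net downstream speed = 0.211 m/s.
Drift = 0.211 × 138.707 = 29.202 m (downstream).

29 m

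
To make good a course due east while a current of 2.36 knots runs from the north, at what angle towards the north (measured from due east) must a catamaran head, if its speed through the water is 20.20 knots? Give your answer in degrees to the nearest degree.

The current pushes perpendicular to the desired track; the heading must have a component into the current equal to 2.36 knots: 20.20 sin θ = 2.36.
sin θ = 0.1168, so θ = 6.709°.

7°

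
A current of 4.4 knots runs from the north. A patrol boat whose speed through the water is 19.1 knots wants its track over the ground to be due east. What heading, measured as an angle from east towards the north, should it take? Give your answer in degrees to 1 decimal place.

The current pushes perpendicular to the desired track; the heading must have a component into the current equal to 4.4 knots: 19.1 sin θ = 4.4.
sin θ = 0.2304, so θ = 13.319°.

13.3°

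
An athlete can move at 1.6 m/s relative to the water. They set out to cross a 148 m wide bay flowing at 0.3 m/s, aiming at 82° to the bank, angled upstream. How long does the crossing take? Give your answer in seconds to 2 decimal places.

The component of the athlete's velocity perpendicular to the bank is 1.6 × sin 82° = 1.584 m/s.
Only the cross-stream component determines the crossing time; the current contributes nothing perpendicular to the bank.
Time = 148 / 1.584 = 93.409 s.

93.41 s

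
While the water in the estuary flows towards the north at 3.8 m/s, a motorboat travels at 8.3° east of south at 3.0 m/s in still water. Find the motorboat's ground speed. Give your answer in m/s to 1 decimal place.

0.9 m/s

Taking east as x and north as y: velocity relative to the water = (0.433, -2.969) m/s; the water relative to ground = (0.000, 3.800) m/s.
Velocity relative to ground = (0.433, -2.969) + (0.000, 3.800) = (0.433, 0.831) m/s.
Speed = |(0.433, 0.831)| = 0.937 m/s.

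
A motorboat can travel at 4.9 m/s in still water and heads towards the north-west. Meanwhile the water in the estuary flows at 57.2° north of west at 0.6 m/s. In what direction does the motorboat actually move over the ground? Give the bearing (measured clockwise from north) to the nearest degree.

316°

Taking east as x and north as y: velocity relative to the water = (-3.465, 3.465) m/s; the water relative to ground = (-0.325, 0.504) m/s.
Velocity relative to ground = (-3.465, 3.465) + (-0.325, 0.504) = (-3.790, 3.969) m/s.
Bearing = atan2(-3.79, 3.97) = 316.32° clockwise from north.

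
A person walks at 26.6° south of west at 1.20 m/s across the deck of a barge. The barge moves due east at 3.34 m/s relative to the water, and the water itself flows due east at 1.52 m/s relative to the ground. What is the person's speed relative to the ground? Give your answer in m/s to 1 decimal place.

In east/north components (m/s): person relative to barge = (-1.073, -0.537); barge relative to water = (3.340, 0.000); water relative to ground = (1.520, 0.000).
Sum = (3.787, -0.537) m/s.
Speed = |(3.787, -0.537)| = 3.825 m/s.

3.8 m/s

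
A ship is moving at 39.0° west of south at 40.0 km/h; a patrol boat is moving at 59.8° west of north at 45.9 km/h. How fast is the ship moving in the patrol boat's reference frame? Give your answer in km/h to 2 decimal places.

56.08 km/h

Taking east as x and north as y: ship velocity = (-25.173, -31.086) km/h; patrol boat velocity = (-39.670, 23.089) km/h.
Velocity of ship relative to patrol boat = (-25.173, -31.086) − (-39.670, 23.089) = (14.497, -54.174) km/h.
Magnitude = |(14.497, -54.174)| = 56.081 km/h.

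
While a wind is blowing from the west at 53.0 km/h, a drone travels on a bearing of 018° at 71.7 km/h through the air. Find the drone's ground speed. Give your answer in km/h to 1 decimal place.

Taking east as x and north as y: velocity relative to the air = (22.157, 68.191) km/h; the air relative to ground = (53.000, 0.000) km/h.
Velocity relative to ground = (22.157, 68.191) + (53.000, 0.000) = (75.157, 68.191) km/h.
Speed = |(75.157, 68.191)| = 101.481 km/h.

101.5 km/h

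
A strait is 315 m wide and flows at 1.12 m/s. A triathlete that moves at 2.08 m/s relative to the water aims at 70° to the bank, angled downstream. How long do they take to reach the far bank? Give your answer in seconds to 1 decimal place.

161.2 s

The component of the triathlete's velocity perpendicular to the bank is 2.08 × sin 70° = 1.955 m/s.
The current is parallel to the bank, so it does not affect the crossing time.
Time = 315 / 1.955 = 161.162 s.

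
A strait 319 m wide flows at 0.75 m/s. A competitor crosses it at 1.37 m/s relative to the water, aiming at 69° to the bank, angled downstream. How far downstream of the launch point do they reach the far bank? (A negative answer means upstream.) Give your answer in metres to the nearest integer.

Perpendicular speed = 1.279 m/s; crossing time = 319 / 1.279 = 249.413 s.
Net downstream speed = 1.241 m/s.
Drift = 1.241 × 249.413 = 309.512 m (downstream).

310 m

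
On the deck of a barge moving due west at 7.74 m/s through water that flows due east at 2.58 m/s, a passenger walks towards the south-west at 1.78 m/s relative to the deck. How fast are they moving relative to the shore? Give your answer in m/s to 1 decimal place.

In east/north components (m/s): passenger relative to barge = (-1.259, -1.259); barge relative to water = (-7.740, 0.000); water relative to ground = (2.580, 0.000).
Sum = (-6.419, -1.259) m/s.
Speed = |(-6.419, -1.259)| = 6.541 m/s.

6.5 m/s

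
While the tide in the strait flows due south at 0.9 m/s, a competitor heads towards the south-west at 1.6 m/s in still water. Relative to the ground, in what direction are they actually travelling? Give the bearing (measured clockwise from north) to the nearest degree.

209°

Taking east as x and north as y: velocity relative to the water = (-1.131, -1.131) m/s; the water relative to ground = (0.000, -0.900) m/s.
Velocity relative to ground = (-1.131, -1.131) + (0.000, -0.900) = (-1.131, -2.031) m/s.
Bearing = atan2(-1.13, -2.03) = 209.12° clockwise from north.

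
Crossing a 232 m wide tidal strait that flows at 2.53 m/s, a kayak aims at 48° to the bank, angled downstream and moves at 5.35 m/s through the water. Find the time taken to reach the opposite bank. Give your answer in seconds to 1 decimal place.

58.4 s

The component of the kayak's velocity perpendicular to the bank is 5.35 × sin 48° = 3.976 m/s.
Only the cross-stream component determines the crossing time; the current contributes nothing perpendicular to the bank.
Time = 232 / 3.976 = 58.353 s.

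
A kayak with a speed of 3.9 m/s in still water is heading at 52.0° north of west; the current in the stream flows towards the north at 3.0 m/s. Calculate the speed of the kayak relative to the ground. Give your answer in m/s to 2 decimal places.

6.53 m/s

Taking east as x and north as y: velocity relative to the water = (-2.401, 3.073) m/s; the water relative to ground = (0.000, 3.000) m/s.
Velocity relative to ground = (-2.401, 3.073) + (0.000, 3.000) = (-2.401, 6.073) m/s.
Speed = |(-2.401, 6.073)| = 6.531 m/s.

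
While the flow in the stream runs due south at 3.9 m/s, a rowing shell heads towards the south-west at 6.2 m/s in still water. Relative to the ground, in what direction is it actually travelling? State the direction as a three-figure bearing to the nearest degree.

Taking east as x and north as y: velocity relative to the water = (-4.384, -4.384) m/s; the water relative to ground = (0.000, -3.900) m/s.
Velocity relative to ground = (-4.384, -4.384) + (0.000, -3.900) = (-4.384, -8.284) m/s.
Bearing = atan2(-4.38, -8.28) = 207.89° clockwise from north.

208°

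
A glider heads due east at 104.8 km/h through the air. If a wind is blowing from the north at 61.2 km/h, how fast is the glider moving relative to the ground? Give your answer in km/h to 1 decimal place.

Taking east as x and north as y: velocity relative to the air = (104.800, 0.000) km/h; the air relative to ground = (0.000, -61.200) km/h.
Velocity relative to ground = (104.800, 0.000) + (0.000, -61.200) = (104.800, -61.200) km/h.
Speed = |(104.800, -61.200)| = 121.361 km/h.

121.4 km/h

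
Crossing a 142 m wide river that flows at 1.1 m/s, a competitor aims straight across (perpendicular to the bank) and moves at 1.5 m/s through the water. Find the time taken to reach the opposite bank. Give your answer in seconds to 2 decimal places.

The component of the competitor's velocity perpendicular to the bank is 1.5 m/s.
The current is parallel to the bank, so it does not affect the crossing time.
Time = 142 / 1.500 = 94.667 s.

94.67 s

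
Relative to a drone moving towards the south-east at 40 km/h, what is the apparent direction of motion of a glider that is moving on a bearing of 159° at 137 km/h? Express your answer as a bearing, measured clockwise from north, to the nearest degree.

168°

Taking east as x and north as y: glider velocity = (49.096, -127.901) km/h; drone velocity = (28.284, -28.284) km/h.
Velocity of glider relative to drone = (49.096, -127.901) − (28.284, -28.284) = (20.812, -99.616) km/h.
Bearing = atan2(20.81, -99.62) = 168.20° clockwise from north.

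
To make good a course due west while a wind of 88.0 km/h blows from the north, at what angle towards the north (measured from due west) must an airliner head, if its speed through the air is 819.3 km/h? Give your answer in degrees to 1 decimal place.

6.2°

The wind pushes perpendicular to the desired track; the heading must have a component into the wind equal to 88.0 km/h: 819.3 sin θ = 88.0.
sin θ = 0.1074, so θ = 6.166°.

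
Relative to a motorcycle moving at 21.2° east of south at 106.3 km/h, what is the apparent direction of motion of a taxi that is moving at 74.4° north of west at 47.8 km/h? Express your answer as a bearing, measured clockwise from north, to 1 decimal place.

340.5°

Taking east as x and north as y: taxi velocity = (-12.854, 46.039) km/h; motorcycle velocity = (38.441, -99.106) km/h.
Velocity of taxi relative to motorcycle = (-12.854, 46.039) − (38.441, -99.106) = (-51.295, 145.145) km/h.
Bearing = atan2(-51.30, 145.15) = 340.54° clockwise from north.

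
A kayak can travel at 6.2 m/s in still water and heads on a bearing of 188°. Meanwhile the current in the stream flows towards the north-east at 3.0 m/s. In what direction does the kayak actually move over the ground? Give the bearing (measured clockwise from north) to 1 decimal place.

Taking east as x and north as y: velocity relative to the water = (-0.863, -6.140) m/s; the water relative to ground = (2.121, 2.121) m/s.
Velocity relative to ground = (-0.863, -6.140) + (2.121, 2.121) = (1.258, -4.018) m/s.
Bearing = atan2(1.26, -4.02) = 162.61° clockwise from north.

162.6°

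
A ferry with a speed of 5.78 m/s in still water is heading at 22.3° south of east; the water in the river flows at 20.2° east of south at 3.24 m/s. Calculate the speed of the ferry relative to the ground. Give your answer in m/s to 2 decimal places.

Taking east as x and north as y: velocity relative to the water = (5.348, -2.193) m/s; the water relative to ground = (1.119, -3.041) m/s.
Velocity relative to ground = (5.348, -2.193) + (1.119, -3.041) = (6.466, -5.234) m/s.
Speed = |(6.466, -5.234)| = 8.319 m/s.

8.32 m/s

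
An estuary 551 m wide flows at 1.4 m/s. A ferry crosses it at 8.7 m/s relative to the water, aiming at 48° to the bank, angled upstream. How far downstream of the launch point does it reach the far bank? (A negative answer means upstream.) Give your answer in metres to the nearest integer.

Perpendicular speed = 6.465 m/s; crossing time = 551 / 6.465 = 85.223 s.
Net downstream speed = -4.421 m/s.
Drift = -4.421 × 85.223 = -376.810 m (upstream).

-377 m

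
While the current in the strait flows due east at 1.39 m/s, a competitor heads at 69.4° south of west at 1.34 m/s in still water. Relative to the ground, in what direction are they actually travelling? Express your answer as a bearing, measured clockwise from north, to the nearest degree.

Taking east as x and north as y: velocity relative to the water = (-0.471, -1.254) m/s; the water relative to ground = (1.390, 0.000) m/s.
Velocity relative to ground = (-0.471, -1.254) + (1.390, 0.000) = (0.919, -1.254) m/s.
Bearing = atan2(0.92, -1.25) = 143.78° clockwise from north.

144°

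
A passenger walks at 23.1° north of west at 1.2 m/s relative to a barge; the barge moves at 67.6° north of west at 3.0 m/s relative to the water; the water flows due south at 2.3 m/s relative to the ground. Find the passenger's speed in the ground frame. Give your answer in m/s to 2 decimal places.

In east/north components (m/s): passenger relative to barge = (-1.104, 0.471); barge relative to water = (-1.143, 2.774); water relative to ground = (0.000, -2.300).
Sum = (-2.247, 0.944) m/s.
Speed = |(-2.247, 0.944)| = 2.437 m/s.

2.44 m/s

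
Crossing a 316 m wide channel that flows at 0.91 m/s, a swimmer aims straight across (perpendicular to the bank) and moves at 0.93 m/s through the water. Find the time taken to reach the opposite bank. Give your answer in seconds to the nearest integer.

340 s

The component of the swimmer's velocity perpendicular to the bank is 0.93 m/s.
Only the cross-stream component determines the crossing time; the current contributes nothing perpendicular to the bank.
Time = 316 / 0.930 = 339.785 s.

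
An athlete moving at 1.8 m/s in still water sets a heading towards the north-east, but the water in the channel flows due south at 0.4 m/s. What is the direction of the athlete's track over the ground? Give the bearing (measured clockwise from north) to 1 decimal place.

Taking east as x and north as y: velocity relative to the water = (1.273, 1.273) m/s; the water relative to ground = (0.000, -0.400) m/s.
Velocity relative to ground = (1.273, 1.273) + (0.000, -0.400) = (1.273, 0.873) m/s.
Bearing = atan2(1.27, 0.87) = 55.56° clockwise from north.

055.6°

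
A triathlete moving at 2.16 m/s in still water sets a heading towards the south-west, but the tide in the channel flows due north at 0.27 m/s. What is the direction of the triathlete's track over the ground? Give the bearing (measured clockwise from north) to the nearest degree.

231°

Taking east as x and north as y: velocity relative to the water = (-1.527, -1.527) m/s; the water relative to ground = (0.000, 0.270) m/s.
Velocity relative to ground = (-1.527, -1.527) + (0.000, 0.270) = (-1.527, -1.257) m/s.
Bearing = atan2(-1.53, -1.26) = 230.54° clockwise from north.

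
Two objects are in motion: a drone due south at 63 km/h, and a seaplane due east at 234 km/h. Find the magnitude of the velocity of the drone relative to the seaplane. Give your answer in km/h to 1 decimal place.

242.3 km/h

Taking east as x and north as y: drone velocity = (0.000, -63.000) km/h; seaplane velocity = (234.000, 0.000) km/h.
Velocity of drone relative to seaplane = (0.000, -63.000) − (234.000, 0.000) = (-234.000, -63.000) km/h.
Magnitude = |(-234.000, -63.000)| = 242.332 km/h.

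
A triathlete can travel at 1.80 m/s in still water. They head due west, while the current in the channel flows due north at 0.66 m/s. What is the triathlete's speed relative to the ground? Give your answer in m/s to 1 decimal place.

Taking east as x and north as y: velocity relative to the water = (-1.800, 0.000) m/s; the water relative to ground = (0.000, 0.660) m/s.
Velocity relative to ground = (-1.800, 0.000) + (0.000, 0.660) = (-1.800, 0.660) m/s.
Speed = |(-1.800, 0.660)| = 1.917 m/s.

1.9 m/s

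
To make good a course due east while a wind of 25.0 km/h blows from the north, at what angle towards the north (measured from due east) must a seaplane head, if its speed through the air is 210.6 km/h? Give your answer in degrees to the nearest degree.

The wind pushes perpendicular to the desired track; the heading must have a component into the wind equal to 25.0 km/h: 210.6 sin θ = 25.0.
sin θ = 0.1187, so θ = 6.818°.

7°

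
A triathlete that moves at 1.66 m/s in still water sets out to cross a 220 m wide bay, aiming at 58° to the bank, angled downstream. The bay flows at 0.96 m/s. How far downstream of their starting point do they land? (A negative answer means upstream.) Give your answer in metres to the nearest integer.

287 m

Perpendicular speed = 1.408 m/s; crossing time = 220 / 1.408 = 156.277 s.
Net downstream speed = 1.840 m/s.
Drift = 1.840 × 156.277 = 287.497 m (downstream).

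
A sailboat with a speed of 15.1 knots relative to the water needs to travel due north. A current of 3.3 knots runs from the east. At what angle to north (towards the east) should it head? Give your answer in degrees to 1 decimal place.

12.6°

The current pushes perpendicular to the desired track; the heading must have a component into the current equal to 3.3 knots: 15.1 sin θ = 3.3.
sin θ = 0.2185, so θ = 12.623°.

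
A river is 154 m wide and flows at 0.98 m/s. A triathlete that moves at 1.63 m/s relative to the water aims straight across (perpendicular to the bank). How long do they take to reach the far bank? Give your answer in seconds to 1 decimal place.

94.5 s

The component of the triathlete's velocity perpendicular to the bank is 1.63 m/s.
The current is parallel to the bank, so it does not affect the crossing time.
Time = 154 / 1.630 = 94.479 s.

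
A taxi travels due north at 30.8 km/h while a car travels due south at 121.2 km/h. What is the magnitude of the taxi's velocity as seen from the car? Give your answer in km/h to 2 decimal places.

152.00 km/h

Taking east as x and north as y: taxi velocity = (0.000, 30.800) km/h; car velocity = (0.000, -121.200) km/h.
Velocity of taxi relative to car = (0.000, 30.800) − (0.000, -121.200) = (0.000, 152.000) km/h.
Magnitude = |(0.000, 152.000)| = 152.000 km/h.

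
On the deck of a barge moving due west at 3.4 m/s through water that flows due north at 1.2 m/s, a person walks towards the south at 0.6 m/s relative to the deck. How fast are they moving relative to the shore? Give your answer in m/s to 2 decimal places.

In east/north components (m/s): person relative to barge = (0.000, -0.600); barge relative to water = (-3.400, 0.000); water relative to ground = (0.000, 1.200).
Sum = (-3.400, 0.600) m/s.
Speed = |(-3.400, 0.600)| = 3.453 m/s.

3.45 m/s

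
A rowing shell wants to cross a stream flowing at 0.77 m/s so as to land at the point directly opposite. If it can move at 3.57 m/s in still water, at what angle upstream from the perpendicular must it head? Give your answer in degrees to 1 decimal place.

To cancel the current, the upstream component of the rowing shell's velocity must equal the flow: 3.57 sin θ = 0.77.
sin θ = 0.77 / 3.57 = 0.2157.
θ = arcsin(0.2157) = 12.456°.

12.5°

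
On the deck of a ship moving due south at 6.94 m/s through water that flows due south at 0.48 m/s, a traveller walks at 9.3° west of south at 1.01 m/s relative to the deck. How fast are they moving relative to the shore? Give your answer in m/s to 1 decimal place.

In east/north components (m/s): traveller relative to ship = (-0.163, -0.997); ship relative to water = (0.000, -6.940); water relative to ground = (0.000, -0.480).
Sum = (-0.163, -8.417) m/s.
Speed = |(-0.163, -8.417)| = 8.418 m/s.

8.4 m/s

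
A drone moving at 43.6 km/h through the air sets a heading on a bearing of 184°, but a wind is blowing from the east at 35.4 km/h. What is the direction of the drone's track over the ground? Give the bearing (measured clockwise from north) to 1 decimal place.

221.5°

Taking east as x and north as y: velocity relative to the air = (-3.041, -43.494) km/h; the air relative to ground = (-35.400, 0.000) km/h.
Velocity relative to ground = (-3.041, -43.494) + (-35.400, 0.000) = (-38.441, -43.494) km/h.
Bearing = atan2(-38.44, -43.49) = 221.47° clockwise from north.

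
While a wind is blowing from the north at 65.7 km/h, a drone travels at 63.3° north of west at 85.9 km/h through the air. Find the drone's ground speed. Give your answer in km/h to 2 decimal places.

40.14 km/h

Taking east as x and north as y: velocity relative to the air = (-38.597, 76.741) km/h; the air relative to ground = (0.000, -65.700) km/h.
Velocity relative to ground = (-38.597, 76.741) + (0.000, -65.700) = (-38.597, 11.041) km/h.
Speed = |(-38.597, 11.041)| = 40.145 km/h.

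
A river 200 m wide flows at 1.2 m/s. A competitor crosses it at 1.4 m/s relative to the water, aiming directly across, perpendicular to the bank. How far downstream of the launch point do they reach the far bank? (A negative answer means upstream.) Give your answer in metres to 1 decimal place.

171.4 m

Perpendicular speed = 1.400 m/s; crossing time = 200 / 1.400 = 142.857 s.
Net downstream speed = 1.200 m/s.
Drift = 1.200 × 142.857 = 171.429 m (downstream).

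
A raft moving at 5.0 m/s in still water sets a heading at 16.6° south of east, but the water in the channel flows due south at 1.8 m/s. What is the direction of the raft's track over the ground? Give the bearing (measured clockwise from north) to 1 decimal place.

Taking east as x and north as y: velocity relative to the water = (4.792, -1.428) m/s; the water relative to ground = (0.000, -1.800) m/s.
Velocity relative to ground = (4.792, -1.428) + (0.000, -1.800) = (4.792, -3.228) m/s.
Bearing = atan2(4.79, -3.23) = 123.97° clockwise from north.

124.0°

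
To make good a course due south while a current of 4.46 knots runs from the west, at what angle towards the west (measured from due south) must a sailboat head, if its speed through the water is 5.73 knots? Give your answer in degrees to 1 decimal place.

The current pushes perpendicular to the desired track; the heading must have a component into the current equal to 4.46 knots: 5.73 sin θ = 4.46.
sin θ = 0.7784, so θ = 51.111°.

51.1°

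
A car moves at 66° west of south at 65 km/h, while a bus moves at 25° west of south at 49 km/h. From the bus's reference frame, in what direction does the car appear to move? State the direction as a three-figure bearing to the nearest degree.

295°

Taking east as x and north as y: car velocity = (-59.380, -26.438) km/h; bus velocity = (-20.708, -44.409) km/h.
Velocity of car relative to bus = (-59.380, -26.438) − (-20.708, -44.409) = (-38.672, 17.971) km/h.
Bearing = atan2(-38.67, 17.97) = 294.92° clockwise from north.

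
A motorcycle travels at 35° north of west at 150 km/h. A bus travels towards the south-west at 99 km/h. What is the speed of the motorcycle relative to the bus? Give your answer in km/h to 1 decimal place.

164.8 km/h

Taking east as x and north as y: motorcycle velocity = (-122.873, 86.036) km/h; bus velocity = (-70.004, -70.004) km/h.
Velocity of motorcycle relative to bus = (-122.873, 86.036) − (-70.004, -70.004) = (-52.869, 156.040) km/h.
Magnitude = |(-52.869, 156.040)| = 164.753 km/h.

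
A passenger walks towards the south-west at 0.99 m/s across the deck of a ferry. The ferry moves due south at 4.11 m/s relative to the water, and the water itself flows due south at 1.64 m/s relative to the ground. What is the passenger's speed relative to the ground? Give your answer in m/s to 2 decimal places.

6.49 m/s

In east/north components (m/s): passenger relative to ferry = (-0.700, -0.700); ferry relative to water = (0.000, -4.110); water relative to ground = (0.000, -1.640).
Sum = (-0.700, -6.450) m/s.
Speed = |(-0.700, -6.450)| = 6.488 m/s.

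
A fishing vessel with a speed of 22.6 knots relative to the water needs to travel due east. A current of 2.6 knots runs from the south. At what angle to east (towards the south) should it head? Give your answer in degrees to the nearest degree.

The current pushes perpendicular to the desired track; the heading must have a component into the current equal to 2.6 knots: 22.6 sin θ = 2.6.
sin θ = 0.1150, so θ = 6.606°.

7°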